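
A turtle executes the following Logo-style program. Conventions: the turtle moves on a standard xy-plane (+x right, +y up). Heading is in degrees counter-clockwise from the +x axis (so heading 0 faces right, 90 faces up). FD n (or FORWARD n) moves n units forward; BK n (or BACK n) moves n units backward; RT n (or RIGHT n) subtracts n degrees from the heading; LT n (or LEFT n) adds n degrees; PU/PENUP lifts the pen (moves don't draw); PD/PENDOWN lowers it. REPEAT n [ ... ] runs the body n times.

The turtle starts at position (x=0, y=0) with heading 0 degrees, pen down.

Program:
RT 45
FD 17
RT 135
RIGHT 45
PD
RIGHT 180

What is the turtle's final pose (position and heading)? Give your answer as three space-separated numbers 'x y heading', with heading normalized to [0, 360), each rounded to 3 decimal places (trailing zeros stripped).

Executing turtle program step by step:
Start: pos=(0,0), heading=0, pen down
RT 45: heading 0 -> 315
FD 17: (0,0) -> (12.021,-12.021) [heading=315, draw]
RT 135: heading 315 -> 180
RT 45: heading 180 -> 135
PD: pen down
RT 180: heading 135 -> 315
Final: pos=(12.021,-12.021), heading=315, 1 segment(s) drawn

Answer: 12.021 -12.021 315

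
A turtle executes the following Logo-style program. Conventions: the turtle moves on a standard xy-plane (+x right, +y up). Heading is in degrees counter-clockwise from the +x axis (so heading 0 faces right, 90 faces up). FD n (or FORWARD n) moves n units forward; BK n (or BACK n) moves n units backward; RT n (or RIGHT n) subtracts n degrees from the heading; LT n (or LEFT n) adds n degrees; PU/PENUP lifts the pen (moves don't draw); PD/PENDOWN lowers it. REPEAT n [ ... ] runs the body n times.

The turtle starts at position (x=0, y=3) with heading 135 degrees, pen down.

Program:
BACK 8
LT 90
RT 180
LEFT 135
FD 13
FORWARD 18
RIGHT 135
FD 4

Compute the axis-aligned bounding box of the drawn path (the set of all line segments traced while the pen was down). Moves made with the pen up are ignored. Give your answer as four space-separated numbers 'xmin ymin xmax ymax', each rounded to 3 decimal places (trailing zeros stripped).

Answer: -25.343 -2.657 5.657 3

Derivation:
Executing turtle program step by step:
Start: pos=(0,3), heading=135, pen down
BK 8: (0,3) -> (5.657,-2.657) [heading=135, draw]
LT 90: heading 135 -> 225
RT 180: heading 225 -> 45
LT 135: heading 45 -> 180
FD 13: (5.657,-2.657) -> (-7.343,-2.657) [heading=180, draw]
FD 18: (-7.343,-2.657) -> (-25.343,-2.657) [heading=180, draw]
RT 135: heading 180 -> 45
FD 4: (-25.343,-2.657) -> (-22.515,0.172) [heading=45, draw]
Final: pos=(-22.515,0.172), heading=45, 4 segment(s) drawn

Segment endpoints: x in {-25.343, -22.515, -7.343, 0, 5.657}, y in {-2.657, -2.657, -2.657, 0.172, 3}
xmin=-25.343, ymin=-2.657, xmax=5.657, ymax=3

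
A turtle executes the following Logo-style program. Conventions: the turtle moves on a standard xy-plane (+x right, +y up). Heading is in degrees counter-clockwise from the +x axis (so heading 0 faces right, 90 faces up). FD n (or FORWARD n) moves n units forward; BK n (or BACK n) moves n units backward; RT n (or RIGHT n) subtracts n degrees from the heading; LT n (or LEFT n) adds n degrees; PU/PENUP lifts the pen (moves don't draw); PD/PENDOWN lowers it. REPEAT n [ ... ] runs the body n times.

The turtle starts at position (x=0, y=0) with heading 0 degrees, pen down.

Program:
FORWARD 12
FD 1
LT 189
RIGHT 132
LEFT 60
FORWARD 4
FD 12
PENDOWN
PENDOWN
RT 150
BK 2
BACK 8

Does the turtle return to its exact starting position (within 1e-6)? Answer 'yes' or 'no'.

Answer: no

Derivation:
Executing turtle program step by step:
Start: pos=(0,0), heading=0, pen down
FD 12: (0,0) -> (12,0) [heading=0, draw]
FD 1: (12,0) -> (13,0) [heading=0, draw]
LT 189: heading 0 -> 189
RT 132: heading 189 -> 57
LT 60: heading 57 -> 117
FD 4: (13,0) -> (11.184,3.564) [heading=117, draw]
FD 12: (11.184,3.564) -> (5.736,14.256) [heading=117, draw]
PD: pen down
PD: pen down
RT 150: heading 117 -> 327
BK 2: (5.736,14.256) -> (4.059,15.345) [heading=327, draw]
BK 8: (4.059,15.345) -> (-2.651,19.702) [heading=327, draw]
Final: pos=(-2.651,19.702), heading=327, 6 segment(s) drawn

Start position: (0, 0)
Final position: (-2.651, 19.702)
Distance = 19.88; >= 1e-6 -> NOT closed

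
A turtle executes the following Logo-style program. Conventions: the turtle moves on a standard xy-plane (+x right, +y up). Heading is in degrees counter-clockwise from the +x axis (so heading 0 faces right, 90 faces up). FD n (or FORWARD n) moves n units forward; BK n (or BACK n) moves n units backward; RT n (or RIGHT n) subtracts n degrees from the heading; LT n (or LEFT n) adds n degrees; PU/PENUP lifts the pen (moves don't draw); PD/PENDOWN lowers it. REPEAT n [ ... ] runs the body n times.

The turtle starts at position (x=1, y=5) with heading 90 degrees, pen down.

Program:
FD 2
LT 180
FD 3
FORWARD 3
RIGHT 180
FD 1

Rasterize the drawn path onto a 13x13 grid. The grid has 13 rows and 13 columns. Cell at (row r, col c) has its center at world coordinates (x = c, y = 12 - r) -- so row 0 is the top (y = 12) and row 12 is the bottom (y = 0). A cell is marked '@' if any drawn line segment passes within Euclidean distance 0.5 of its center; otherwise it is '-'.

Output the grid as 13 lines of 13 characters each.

Segment 0: (1,5) -> (1,7)
Segment 1: (1,7) -> (1,4)
Segment 2: (1,4) -> (1,1)
Segment 3: (1,1) -> (1,2)

Answer: -------------
-------------
-------------
-------------
-------------
-@-----------
-@-----------
-@-----------
-@-----------
-@-----------
-@-----------
-@-----------
-------------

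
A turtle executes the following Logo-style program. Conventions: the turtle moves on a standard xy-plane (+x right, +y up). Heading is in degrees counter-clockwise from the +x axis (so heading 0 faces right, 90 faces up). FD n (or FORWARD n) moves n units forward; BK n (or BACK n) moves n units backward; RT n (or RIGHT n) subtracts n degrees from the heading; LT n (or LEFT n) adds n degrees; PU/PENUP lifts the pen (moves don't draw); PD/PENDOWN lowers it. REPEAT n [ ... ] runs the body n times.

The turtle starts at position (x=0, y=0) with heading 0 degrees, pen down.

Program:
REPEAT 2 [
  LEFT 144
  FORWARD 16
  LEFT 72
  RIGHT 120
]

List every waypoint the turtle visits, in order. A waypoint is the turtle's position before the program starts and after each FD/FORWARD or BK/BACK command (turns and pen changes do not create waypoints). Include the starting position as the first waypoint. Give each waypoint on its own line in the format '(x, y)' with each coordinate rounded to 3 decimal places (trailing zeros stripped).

Answer: (0, 0)
(-12.944, 9.405)
(-20.944, -4.452)

Derivation:
Executing turtle program step by step:
Start: pos=(0,0), heading=0, pen down
REPEAT 2 [
  -- iteration 1/2 --
  LT 144: heading 0 -> 144
  FD 16: (0,0) -> (-12.944,9.405) [heading=144, draw]
  LT 72: heading 144 -> 216
  RT 120: heading 216 -> 96
  -- iteration 2/2 --
  LT 144: heading 96 -> 240
  FD 16: (-12.944,9.405) -> (-20.944,-4.452) [heading=240, draw]
  LT 72: heading 240 -> 312
  RT 120: heading 312 -> 192
]
Final: pos=(-20.944,-4.452), heading=192, 2 segment(s) drawn
Waypoints (3 total):
(0, 0)
(-12.944, 9.405)
(-20.944, -4.452)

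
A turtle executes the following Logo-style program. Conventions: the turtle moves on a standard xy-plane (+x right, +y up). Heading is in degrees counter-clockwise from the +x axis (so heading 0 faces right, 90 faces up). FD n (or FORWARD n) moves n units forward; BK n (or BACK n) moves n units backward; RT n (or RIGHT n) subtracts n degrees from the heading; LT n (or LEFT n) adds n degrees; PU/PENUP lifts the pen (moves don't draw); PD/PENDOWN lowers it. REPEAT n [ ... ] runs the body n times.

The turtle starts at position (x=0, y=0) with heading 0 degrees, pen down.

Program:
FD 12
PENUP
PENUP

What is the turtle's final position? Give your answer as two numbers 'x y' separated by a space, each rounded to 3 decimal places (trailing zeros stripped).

Answer: 12 0

Derivation:
Executing turtle program step by step:
Start: pos=(0,0), heading=0, pen down
FD 12: (0,0) -> (12,0) [heading=0, draw]
PU: pen up
PU: pen up
Final: pos=(12,0), heading=0, 1 segment(s) drawn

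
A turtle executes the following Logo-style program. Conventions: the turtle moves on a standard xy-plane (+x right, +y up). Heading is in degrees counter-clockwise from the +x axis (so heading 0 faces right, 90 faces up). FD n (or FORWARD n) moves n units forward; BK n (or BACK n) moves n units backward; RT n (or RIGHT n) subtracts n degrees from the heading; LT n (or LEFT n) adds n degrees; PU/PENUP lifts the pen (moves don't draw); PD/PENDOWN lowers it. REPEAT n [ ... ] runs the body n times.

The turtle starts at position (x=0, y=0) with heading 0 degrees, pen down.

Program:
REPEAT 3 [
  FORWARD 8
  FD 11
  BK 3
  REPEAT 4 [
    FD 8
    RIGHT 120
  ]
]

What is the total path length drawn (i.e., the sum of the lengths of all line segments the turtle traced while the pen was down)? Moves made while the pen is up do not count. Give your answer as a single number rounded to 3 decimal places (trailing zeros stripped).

Answer: 162

Derivation:
Executing turtle program step by step:
Start: pos=(0,0), heading=0, pen down
REPEAT 3 [
  -- iteration 1/3 --
  FD 8: (0,0) -> (8,0) [heading=0, draw]
  FD 11: (8,0) -> (19,0) [heading=0, draw]
  BK 3: (19,0) -> (16,0) [heading=0, draw]
  REPEAT 4 [
    -- iteration 1/4 --
    FD 8: (16,0) -> (24,0) [heading=0, draw]
    RT 120: heading 0 -> 240
    -- iteration 2/4 --
    FD 8: (24,0) -> (20,-6.928) [heading=240, draw]
    RT 120: heading 240 -> 120
    -- iteration 3/4 --
    FD 8: (20,-6.928) -> (16,0) [heading=120, draw]
    RT 120: heading 120 -> 0
    -- iteration 4/4 --
    FD 8: (16,0) -> (24,0) [heading=0, draw]
    RT 120: heading 0 -> 240
  ]
  -- iteration 2/3 --
  FD 8: (24,0) -> (20,-6.928) [heading=240, draw]
  FD 11: (20,-6.928) -> (14.5,-16.454) [heading=240, draw]
  BK 3: (14.5,-16.454) -> (16,-13.856) [heading=240, draw]
  REPEAT 4 [
    -- iteration 1/4 --
    FD 8: (16,-13.856) -> (12,-20.785) [heading=240, draw]
    RT 120: heading 240 -> 120
    -- iteration 2/4 --
    FD 8: (12,-20.785) -> (8,-13.856) [heading=120, draw]
    RT 120: heading 120 -> 0
    -- iteration 3/4 --
    FD 8: (8,-13.856) -> (16,-13.856) [heading=0, draw]
    RT 120: heading 0 -> 240
    -- iteration 4/4 --
    FD 8: (16,-13.856) -> (12,-20.785) [heading=240, draw]
    RT 120: heading 240 -> 120
  ]
  -- iteration 3/3 --
  FD 8: (12,-20.785) -> (8,-13.856) [heading=120, draw]
  FD 11: (8,-13.856) -> (2.5,-4.33) [heading=120, draw]
  BK 3: (2.5,-4.33) -> (4,-6.928) [heading=120, draw]
  REPEAT 4 [
    -- iteration 1/4 --
    FD 8: (4,-6.928) -> (0,0) [heading=120, draw]
    RT 120: heading 120 -> 0
    -- iteration 2/4 --
    FD 8: (0,0) -> (8,0) [heading=0, draw]
    RT 120: heading 0 -> 240
    -- iteration 3/4 --
    FD 8: (8,0) -> (4,-6.928) [heading=240, draw]
    RT 120: heading 240 -> 120
    -- iteration 4/4 --
    FD 8: (4,-6.928) -> (0,0) [heading=120, draw]
    RT 120: heading 120 -> 0
  ]
]
Final: pos=(0,0), heading=0, 21 segment(s) drawn

Segment lengths:
  seg 1: (0,0) -> (8,0), length = 8
  seg 2: (8,0) -> (19,0), length = 11
  seg 3: (19,0) -> (16,0), length = 3
  seg 4: (16,0) -> (24,0), length = 8
  seg 5: (24,0) -> (20,-6.928), length = 8
  seg 6: (20,-6.928) -> (16,0), length = 8
  seg 7: (16,0) -> (24,0), length = 8
  seg 8: (24,0) -> (20,-6.928), length = 8
  seg 9: (20,-6.928) -> (14.5,-16.454), length = 11
  seg 10: (14.5,-16.454) -> (16,-13.856), length = 3
  seg 11: (16,-13.856) -> (12,-20.785), length = 8
  seg 12: (12,-20.785) -> (8,-13.856), length = 8
  seg 13: (8,-13.856) -> (16,-13.856), length = 8
  seg 14: (16,-13.856) -> (12,-20.785), length = 8
  seg 15: (12,-20.785) -> (8,-13.856), length = 8
  seg 16: (8,-13.856) -> (2.5,-4.33), length = 11
  seg 17: (2.5,-4.33) -> (4,-6.928), length = 3
  seg 18: (4,-6.928) -> (0,0), length = 8
  seg 19: (0,0) -> (8,0), length = 8
  seg 20: (8,0) -> (4,-6.928), length = 8
  seg 21: (4,-6.928) -> (0,0), length = 8
Total = 162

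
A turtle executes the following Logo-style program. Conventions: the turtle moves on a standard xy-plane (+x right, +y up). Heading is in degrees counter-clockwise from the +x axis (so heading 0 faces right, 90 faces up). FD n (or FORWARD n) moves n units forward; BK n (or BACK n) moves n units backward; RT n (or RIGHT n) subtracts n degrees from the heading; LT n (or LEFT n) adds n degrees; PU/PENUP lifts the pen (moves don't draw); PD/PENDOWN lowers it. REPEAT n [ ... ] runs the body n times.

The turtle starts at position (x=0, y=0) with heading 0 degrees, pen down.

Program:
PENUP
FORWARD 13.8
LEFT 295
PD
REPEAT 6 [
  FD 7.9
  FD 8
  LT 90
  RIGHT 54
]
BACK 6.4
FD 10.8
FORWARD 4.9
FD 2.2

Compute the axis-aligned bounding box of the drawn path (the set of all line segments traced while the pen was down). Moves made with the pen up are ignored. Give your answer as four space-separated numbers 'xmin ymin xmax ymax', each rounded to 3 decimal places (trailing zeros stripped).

Answer: 13.8 -22.119 64.87 26.256

Derivation:
Executing turtle program step by step:
Start: pos=(0,0), heading=0, pen down
PU: pen up
FD 13.8: (0,0) -> (13.8,0) [heading=0, move]
LT 295: heading 0 -> 295
PD: pen down
REPEAT 6 [
  -- iteration 1/6 --
  FD 7.9: (13.8,0) -> (17.139,-7.16) [heading=295, draw]
  FD 8: (17.139,-7.16) -> (20.52,-14.41) [heading=295, draw]
  LT 90: heading 295 -> 25
  RT 54: heading 25 -> 331
  -- iteration 2/6 --
  FD 7.9: (20.52,-14.41) -> (27.429,-18.24) [heading=331, draw]
  FD 8: (27.429,-18.24) -> (34.426,-22.119) [heading=331, draw]
  LT 90: heading 331 -> 61
  RT 54: heading 61 -> 7
  -- iteration 3/6 --
  FD 7.9: (34.426,-22.119) -> (42.267,-21.156) [heading=7, draw]
  FD 8: (42.267,-21.156) -> (50.208,-20.181) [heading=7, draw]
  LT 90: heading 7 -> 97
  RT 54: heading 97 -> 43
  -- iteration 4/6 --
  FD 7.9: (50.208,-20.181) -> (55.985,-14.793) [heading=43, draw]
  FD 8: (55.985,-14.793) -> (61.836,-9.337) [heading=43, draw]
  LT 90: heading 43 -> 133
  RT 54: heading 133 -> 79
  -- iteration 5/6 --
  FD 7.9: (61.836,-9.337) -> (63.343,-1.582) [heading=79, draw]
  FD 8: (63.343,-1.582) -> (64.87,6.271) [heading=79, draw]
  LT 90: heading 79 -> 169
  RT 54: heading 169 -> 115
  -- iteration 6/6 --
  FD 7.9: (64.87,6.271) -> (61.531,13.43) [heading=115, draw]
  FD 8: (61.531,13.43) -> (58.15,20.681) [heading=115, draw]
  LT 90: heading 115 -> 205
  RT 54: heading 205 -> 151
]
BK 6.4: (58.15,20.681) -> (63.748,17.578) [heading=151, draw]
FD 10.8: (63.748,17.578) -> (54.302,22.814) [heading=151, draw]
FD 4.9: (54.302,22.814) -> (50.016,25.19) [heading=151, draw]
FD 2.2: (50.016,25.19) -> (48.092,26.256) [heading=151, draw]
Final: pos=(48.092,26.256), heading=151, 16 segment(s) drawn

Segment endpoints: x in {13.8, 17.139, 20.52, 27.429, 34.426, 42.267, 48.092, 50.016, 50.208, 54.302, 55.985, 58.15, 61.531, 61.836, 63.343, 63.748, 64.87}, y in {-22.119, -21.156, -20.181, -18.24, -14.793, -14.41, -9.337, -7.16, -1.582, 0, 6.271, 13.43, 17.578, 20.681, 22.814, 25.19, 26.256}
xmin=13.8, ymin=-22.119, xmax=64.87, ymax=26.256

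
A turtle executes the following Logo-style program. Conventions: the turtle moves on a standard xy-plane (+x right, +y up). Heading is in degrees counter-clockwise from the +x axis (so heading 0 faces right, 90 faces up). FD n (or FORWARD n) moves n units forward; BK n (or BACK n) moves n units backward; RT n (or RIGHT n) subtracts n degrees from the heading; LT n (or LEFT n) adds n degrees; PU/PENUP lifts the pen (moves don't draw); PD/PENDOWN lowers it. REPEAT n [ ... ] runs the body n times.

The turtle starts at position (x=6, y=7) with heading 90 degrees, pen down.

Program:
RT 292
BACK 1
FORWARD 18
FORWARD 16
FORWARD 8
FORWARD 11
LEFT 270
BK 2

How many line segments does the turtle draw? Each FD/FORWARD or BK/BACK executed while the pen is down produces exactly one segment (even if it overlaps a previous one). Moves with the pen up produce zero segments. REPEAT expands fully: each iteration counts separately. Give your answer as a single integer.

Answer: 6

Derivation:
Executing turtle program step by step:
Start: pos=(6,7), heading=90, pen down
RT 292: heading 90 -> 158
BK 1: (6,7) -> (6.927,6.625) [heading=158, draw]
FD 18: (6.927,6.625) -> (-9.762,13.368) [heading=158, draw]
FD 16: (-9.762,13.368) -> (-24.597,19.362) [heading=158, draw]
FD 8: (-24.597,19.362) -> (-32.015,22.359) [heading=158, draw]
FD 11: (-32.015,22.359) -> (-42.214,26.48) [heading=158, draw]
LT 270: heading 158 -> 68
BK 2: (-42.214,26.48) -> (-42.963,24.625) [heading=68, draw]
Final: pos=(-42.963,24.625), heading=68, 6 segment(s) drawn
Segments drawn: 6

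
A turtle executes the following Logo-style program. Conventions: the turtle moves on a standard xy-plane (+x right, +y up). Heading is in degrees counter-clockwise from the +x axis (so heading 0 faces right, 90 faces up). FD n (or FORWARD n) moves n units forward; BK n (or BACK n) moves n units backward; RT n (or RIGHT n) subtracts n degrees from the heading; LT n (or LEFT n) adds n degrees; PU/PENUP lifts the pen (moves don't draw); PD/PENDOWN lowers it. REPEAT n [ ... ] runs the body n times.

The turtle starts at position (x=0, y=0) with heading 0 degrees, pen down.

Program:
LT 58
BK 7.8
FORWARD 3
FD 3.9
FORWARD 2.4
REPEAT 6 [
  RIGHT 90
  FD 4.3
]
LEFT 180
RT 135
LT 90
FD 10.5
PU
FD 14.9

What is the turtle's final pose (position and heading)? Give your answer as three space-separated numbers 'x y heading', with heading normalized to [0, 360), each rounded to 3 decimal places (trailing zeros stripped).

Executing turtle program step by step:
Start: pos=(0,0), heading=0, pen down
LT 58: heading 0 -> 58
BK 7.8: (0,0) -> (-4.133,-6.615) [heading=58, draw]
FD 3: (-4.133,-6.615) -> (-2.544,-4.071) [heading=58, draw]
FD 3.9: (-2.544,-4.071) -> (-0.477,-0.763) [heading=58, draw]
FD 2.4: (-0.477,-0.763) -> (0.795,1.272) [heading=58, draw]
REPEAT 6 [
  -- iteration 1/6 --
  RT 90: heading 58 -> 328
  FD 4.3: (0.795,1.272) -> (4.441,-1.007) [heading=328, draw]
  -- iteration 2/6 --
  RT 90: heading 328 -> 238
  FD 4.3: (4.441,-1.007) -> (2.163,-4.653) [heading=238, draw]
  -- iteration 3/6 --
  RT 90: heading 238 -> 148
  FD 4.3: (2.163,-4.653) -> (-1.484,-2.375) [heading=148, draw]
  -- iteration 4/6 --
  RT 90: heading 148 -> 58
  FD 4.3: (-1.484,-2.375) -> (0.795,1.272) [heading=58, draw]
  -- iteration 5/6 --
  RT 90: heading 58 -> 328
  FD 4.3: (0.795,1.272) -> (4.441,-1.007) [heading=328, draw]
  -- iteration 6/6 --
  RT 90: heading 328 -> 238
  FD 4.3: (4.441,-1.007) -> (2.163,-4.653) [heading=238, draw]
]
LT 180: heading 238 -> 58
RT 135: heading 58 -> 283
LT 90: heading 283 -> 13
FD 10.5: (2.163,-4.653) -> (12.394,-2.291) [heading=13, draw]
PU: pen up
FD 14.9: (12.394,-2.291) -> (26.912,1.061) [heading=13, move]
Final: pos=(26.912,1.061), heading=13, 11 segment(s) drawn

Answer: 26.912 1.061 13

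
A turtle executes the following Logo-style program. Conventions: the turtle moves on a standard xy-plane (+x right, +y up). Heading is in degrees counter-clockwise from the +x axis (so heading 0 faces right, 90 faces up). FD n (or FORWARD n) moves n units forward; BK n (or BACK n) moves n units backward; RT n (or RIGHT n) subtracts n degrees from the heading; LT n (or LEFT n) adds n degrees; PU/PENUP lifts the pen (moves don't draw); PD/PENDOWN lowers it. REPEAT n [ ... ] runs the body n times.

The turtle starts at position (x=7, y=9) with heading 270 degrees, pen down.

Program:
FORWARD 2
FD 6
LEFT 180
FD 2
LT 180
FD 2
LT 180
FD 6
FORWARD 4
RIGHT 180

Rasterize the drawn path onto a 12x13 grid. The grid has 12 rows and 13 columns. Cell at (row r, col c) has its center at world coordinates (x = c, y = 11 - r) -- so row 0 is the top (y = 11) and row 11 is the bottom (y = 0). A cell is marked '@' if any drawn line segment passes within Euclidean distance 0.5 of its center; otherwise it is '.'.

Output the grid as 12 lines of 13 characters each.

Segment 0: (7,9) -> (7,7)
Segment 1: (7,7) -> (7,1)
Segment 2: (7,1) -> (7,3)
Segment 3: (7,3) -> (7,1)
Segment 4: (7,1) -> (7,7)
Segment 5: (7,7) -> (7,11)

Answer: .......@.....
.......@.....
.......@.....
.......@.....
.......@.....
.......@.....
.......@.....
.......@.....
.......@.....
.......@.....
.......@.....
.............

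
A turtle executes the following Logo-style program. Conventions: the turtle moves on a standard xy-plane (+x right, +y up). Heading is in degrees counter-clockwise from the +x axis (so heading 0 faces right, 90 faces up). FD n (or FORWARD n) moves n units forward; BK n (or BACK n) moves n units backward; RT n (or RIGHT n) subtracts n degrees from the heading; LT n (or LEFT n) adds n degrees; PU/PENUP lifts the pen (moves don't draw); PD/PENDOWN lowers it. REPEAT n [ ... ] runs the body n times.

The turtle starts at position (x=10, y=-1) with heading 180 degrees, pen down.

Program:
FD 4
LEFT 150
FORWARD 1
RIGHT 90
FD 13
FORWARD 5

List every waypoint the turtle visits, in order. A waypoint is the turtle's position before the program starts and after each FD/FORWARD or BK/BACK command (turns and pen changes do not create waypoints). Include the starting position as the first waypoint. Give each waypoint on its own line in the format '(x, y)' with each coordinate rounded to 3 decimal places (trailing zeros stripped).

Answer: (10, -1)
(6, -1)
(6.866, -1.5)
(0.366, -12.758)
(-2.134, -17.088)

Derivation:
Executing turtle program step by step:
Start: pos=(10,-1), heading=180, pen down
FD 4: (10,-1) -> (6,-1) [heading=180, draw]
LT 150: heading 180 -> 330
FD 1: (6,-1) -> (6.866,-1.5) [heading=330, draw]
RT 90: heading 330 -> 240
FD 13: (6.866,-1.5) -> (0.366,-12.758) [heading=240, draw]
FD 5: (0.366,-12.758) -> (-2.134,-17.088) [heading=240, draw]
Final: pos=(-2.134,-17.088), heading=240, 4 segment(s) drawn
Waypoints (5 total):
(10, -1)
(6, -1)
(6.866, -1.5)
(0.366, -12.758)
(-2.134, -17.088)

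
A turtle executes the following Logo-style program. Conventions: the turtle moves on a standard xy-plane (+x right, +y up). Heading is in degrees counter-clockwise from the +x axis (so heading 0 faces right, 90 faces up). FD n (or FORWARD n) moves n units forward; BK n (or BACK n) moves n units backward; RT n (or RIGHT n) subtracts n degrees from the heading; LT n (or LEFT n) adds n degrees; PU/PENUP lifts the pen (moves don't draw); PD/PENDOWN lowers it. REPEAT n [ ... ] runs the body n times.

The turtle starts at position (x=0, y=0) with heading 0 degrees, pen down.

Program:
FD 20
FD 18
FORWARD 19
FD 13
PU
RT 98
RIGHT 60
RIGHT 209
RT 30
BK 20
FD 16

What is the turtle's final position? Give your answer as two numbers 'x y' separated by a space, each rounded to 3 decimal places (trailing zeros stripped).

Answer: 66.805 2.407

Derivation:
Executing turtle program step by step:
Start: pos=(0,0), heading=0, pen down
FD 20: (0,0) -> (20,0) [heading=0, draw]
FD 18: (20,0) -> (38,0) [heading=0, draw]
FD 19: (38,0) -> (57,0) [heading=0, draw]
FD 13: (57,0) -> (70,0) [heading=0, draw]
PU: pen up
RT 98: heading 0 -> 262
RT 60: heading 262 -> 202
RT 209: heading 202 -> 353
RT 30: heading 353 -> 323
BK 20: (70,0) -> (54.027,12.036) [heading=323, move]
FD 16: (54.027,12.036) -> (66.805,2.407) [heading=323, move]
Final: pos=(66.805,2.407), heading=323, 4 segment(s) drawn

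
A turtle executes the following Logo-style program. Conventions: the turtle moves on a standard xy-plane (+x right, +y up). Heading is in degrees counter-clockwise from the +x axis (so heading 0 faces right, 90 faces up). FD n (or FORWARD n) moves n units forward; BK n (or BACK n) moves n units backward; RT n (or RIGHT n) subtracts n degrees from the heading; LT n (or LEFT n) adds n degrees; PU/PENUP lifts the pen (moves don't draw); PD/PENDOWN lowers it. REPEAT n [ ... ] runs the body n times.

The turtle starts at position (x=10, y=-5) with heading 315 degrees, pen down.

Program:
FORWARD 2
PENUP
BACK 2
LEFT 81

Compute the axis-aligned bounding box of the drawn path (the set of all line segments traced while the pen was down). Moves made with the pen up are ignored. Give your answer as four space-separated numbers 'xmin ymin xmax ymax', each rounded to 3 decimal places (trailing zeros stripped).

Answer: 10 -6.414 11.414 -5

Derivation:
Executing turtle program step by step:
Start: pos=(10,-5), heading=315, pen down
FD 2: (10,-5) -> (11.414,-6.414) [heading=315, draw]
PU: pen up
BK 2: (11.414,-6.414) -> (10,-5) [heading=315, move]
LT 81: heading 315 -> 36
Final: pos=(10,-5), heading=36, 1 segment(s) drawn

Segment endpoints: x in {10, 11.414}, y in {-6.414, -5}
xmin=10, ymin=-6.414, xmax=11.414, ymax=-5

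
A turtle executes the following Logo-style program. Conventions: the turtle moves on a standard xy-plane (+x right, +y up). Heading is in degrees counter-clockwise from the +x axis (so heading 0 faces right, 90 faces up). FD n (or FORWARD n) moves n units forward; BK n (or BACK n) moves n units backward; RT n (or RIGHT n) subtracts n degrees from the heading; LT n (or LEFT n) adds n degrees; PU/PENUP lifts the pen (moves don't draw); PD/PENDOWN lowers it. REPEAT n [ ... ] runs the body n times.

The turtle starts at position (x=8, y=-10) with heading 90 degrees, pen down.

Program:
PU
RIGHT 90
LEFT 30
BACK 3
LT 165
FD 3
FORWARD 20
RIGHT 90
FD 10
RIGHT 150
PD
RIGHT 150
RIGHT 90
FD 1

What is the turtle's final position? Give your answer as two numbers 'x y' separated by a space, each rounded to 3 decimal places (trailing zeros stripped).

Answer: -19.144 -6.828

Derivation:
Executing turtle program step by step:
Start: pos=(8,-10), heading=90, pen down
PU: pen up
RT 90: heading 90 -> 0
LT 30: heading 0 -> 30
BK 3: (8,-10) -> (5.402,-11.5) [heading=30, move]
LT 165: heading 30 -> 195
FD 3: (5.402,-11.5) -> (2.504,-12.276) [heading=195, move]
FD 20: (2.504,-12.276) -> (-16.814,-17.453) [heading=195, move]
RT 90: heading 195 -> 105
FD 10: (-16.814,-17.453) -> (-19.403,-7.794) [heading=105, move]
RT 150: heading 105 -> 315
PD: pen down
RT 150: heading 315 -> 165
RT 90: heading 165 -> 75
FD 1: (-19.403,-7.794) -> (-19.144,-6.828) [heading=75, draw]
Final: pos=(-19.144,-6.828), heading=75, 1 segment(s) drawn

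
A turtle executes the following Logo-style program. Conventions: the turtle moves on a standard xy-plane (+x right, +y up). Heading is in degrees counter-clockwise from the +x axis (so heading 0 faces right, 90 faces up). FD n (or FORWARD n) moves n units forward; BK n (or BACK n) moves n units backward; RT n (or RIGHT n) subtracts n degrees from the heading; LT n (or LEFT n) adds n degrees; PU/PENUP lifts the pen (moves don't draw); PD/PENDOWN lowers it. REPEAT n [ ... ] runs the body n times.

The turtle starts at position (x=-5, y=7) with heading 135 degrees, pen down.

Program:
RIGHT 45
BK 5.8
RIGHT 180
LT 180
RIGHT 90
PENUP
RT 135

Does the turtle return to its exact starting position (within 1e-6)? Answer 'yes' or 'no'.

Answer: no

Derivation:
Executing turtle program step by step:
Start: pos=(-5,7), heading=135, pen down
RT 45: heading 135 -> 90
BK 5.8: (-5,7) -> (-5,1.2) [heading=90, draw]
RT 180: heading 90 -> 270
LT 180: heading 270 -> 90
RT 90: heading 90 -> 0
PU: pen up
RT 135: heading 0 -> 225
Final: pos=(-5,1.2), heading=225, 1 segment(s) drawn

Start position: (-5, 7)
Final position: (-5, 1.2)
Distance = 5.8; >= 1e-6 -> NOT closed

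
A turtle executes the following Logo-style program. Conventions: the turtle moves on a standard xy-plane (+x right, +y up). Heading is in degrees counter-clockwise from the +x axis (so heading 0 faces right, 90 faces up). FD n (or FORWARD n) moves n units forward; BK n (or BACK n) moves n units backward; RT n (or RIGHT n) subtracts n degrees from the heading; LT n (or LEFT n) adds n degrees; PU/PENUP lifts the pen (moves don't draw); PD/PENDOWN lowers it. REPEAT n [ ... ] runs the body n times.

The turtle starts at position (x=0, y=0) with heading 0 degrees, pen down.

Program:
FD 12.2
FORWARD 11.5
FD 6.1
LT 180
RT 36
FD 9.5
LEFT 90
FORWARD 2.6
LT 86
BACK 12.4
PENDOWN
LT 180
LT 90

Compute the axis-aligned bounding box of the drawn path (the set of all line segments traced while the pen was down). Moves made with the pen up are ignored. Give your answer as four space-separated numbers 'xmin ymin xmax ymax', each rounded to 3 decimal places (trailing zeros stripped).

Answer: 0 0 29.8 11.451

Derivation:
Executing turtle program step by step:
Start: pos=(0,0), heading=0, pen down
FD 12.2: (0,0) -> (12.2,0) [heading=0, draw]
FD 11.5: (12.2,0) -> (23.7,0) [heading=0, draw]
FD 6.1: (23.7,0) -> (29.8,0) [heading=0, draw]
LT 180: heading 0 -> 180
RT 36: heading 180 -> 144
FD 9.5: (29.8,0) -> (22.114,5.584) [heading=144, draw]
LT 90: heading 144 -> 234
FD 2.6: (22.114,5.584) -> (20.586,3.481) [heading=234, draw]
LT 86: heading 234 -> 320
BK 12.4: (20.586,3.481) -> (11.087,11.451) [heading=320, draw]
PD: pen down
LT 180: heading 320 -> 140
LT 90: heading 140 -> 230
Final: pos=(11.087,11.451), heading=230, 6 segment(s) drawn

Segment endpoints: x in {0, 11.087, 12.2, 20.586, 22.114, 23.7, 29.8}, y in {0, 3.481, 5.584, 11.451}
xmin=0, ymin=0, xmax=29.8, ymax=11.451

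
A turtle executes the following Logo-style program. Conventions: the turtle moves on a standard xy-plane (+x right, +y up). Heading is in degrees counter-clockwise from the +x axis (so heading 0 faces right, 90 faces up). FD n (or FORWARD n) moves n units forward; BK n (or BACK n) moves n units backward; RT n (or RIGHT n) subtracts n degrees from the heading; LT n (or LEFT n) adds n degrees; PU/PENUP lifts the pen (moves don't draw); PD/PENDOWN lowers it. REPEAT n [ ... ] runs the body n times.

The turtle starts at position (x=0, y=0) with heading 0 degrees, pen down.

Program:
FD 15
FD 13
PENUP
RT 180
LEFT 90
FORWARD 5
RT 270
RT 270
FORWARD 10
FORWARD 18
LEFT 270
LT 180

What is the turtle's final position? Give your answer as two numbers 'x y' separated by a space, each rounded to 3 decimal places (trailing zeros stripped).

Executing turtle program step by step:
Start: pos=(0,0), heading=0, pen down
FD 15: (0,0) -> (15,0) [heading=0, draw]
FD 13: (15,0) -> (28,0) [heading=0, draw]
PU: pen up
RT 180: heading 0 -> 180
LT 90: heading 180 -> 270
FD 5: (28,0) -> (28,-5) [heading=270, move]
RT 270: heading 270 -> 0
RT 270: heading 0 -> 90
FD 10: (28,-5) -> (28,5) [heading=90, move]
FD 18: (28,5) -> (28,23) [heading=90, move]
LT 270: heading 90 -> 0
LT 180: heading 0 -> 180
Final: pos=(28,23), heading=180, 2 segment(s) drawn

Answer: 28 23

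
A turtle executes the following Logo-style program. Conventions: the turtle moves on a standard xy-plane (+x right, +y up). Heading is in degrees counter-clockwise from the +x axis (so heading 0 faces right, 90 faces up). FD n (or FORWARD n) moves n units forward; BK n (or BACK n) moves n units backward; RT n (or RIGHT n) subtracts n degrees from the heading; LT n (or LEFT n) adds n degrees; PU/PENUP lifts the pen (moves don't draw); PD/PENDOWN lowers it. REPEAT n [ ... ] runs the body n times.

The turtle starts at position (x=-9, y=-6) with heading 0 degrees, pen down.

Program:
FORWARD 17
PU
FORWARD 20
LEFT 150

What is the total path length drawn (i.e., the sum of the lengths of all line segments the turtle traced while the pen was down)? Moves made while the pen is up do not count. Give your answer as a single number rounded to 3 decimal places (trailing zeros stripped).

Executing turtle program step by step:
Start: pos=(-9,-6), heading=0, pen down
FD 17: (-9,-6) -> (8,-6) [heading=0, draw]
PU: pen up
FD 20: (8,-6) -> (28,-6) [heading=0, move]
LT 150: heading 0 -> 150
Final: pos=(28,-6), heading=150, 1 segment(s) drawn

Segment lengths:
  seg 1: (-9,-6) -> (8,-6), length = 17
Total = 17

Answer: 17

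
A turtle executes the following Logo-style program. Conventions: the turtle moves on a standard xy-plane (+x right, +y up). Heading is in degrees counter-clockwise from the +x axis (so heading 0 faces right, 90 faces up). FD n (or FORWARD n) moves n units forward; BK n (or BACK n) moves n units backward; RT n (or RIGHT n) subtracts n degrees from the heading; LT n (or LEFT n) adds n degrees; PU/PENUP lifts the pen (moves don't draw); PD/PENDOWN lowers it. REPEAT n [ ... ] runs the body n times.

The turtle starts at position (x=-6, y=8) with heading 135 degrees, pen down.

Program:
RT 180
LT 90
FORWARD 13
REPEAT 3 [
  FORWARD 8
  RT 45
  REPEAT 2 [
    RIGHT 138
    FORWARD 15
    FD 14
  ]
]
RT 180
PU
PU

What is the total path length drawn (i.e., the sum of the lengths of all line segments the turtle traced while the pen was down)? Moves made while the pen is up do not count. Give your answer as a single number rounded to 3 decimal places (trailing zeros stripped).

Executing turtle program step by step:
Start: pos=(-6,8), heading=135, pen down
RT 180: heading 135 -> 315
LT 90: heading 315 -> 45
FD 13: (-6,8) -> (3.192,17.192) [heading=45, draw]
REPEAT 3 [
  -- iteration 1/3 --
  FD 8: (3.192,17.192) -> (8.849,22.849) [heading=45, draw]
  RT 45: heading 45 -> 0
  REPEAT 2 [
    -- iteration 1/2 --
    RT 138: heading 0 -> 222
    FD 15: (8.849,22.849) -> (-2.298,12.812) [heading=222, draw]
    FD 14: (-2.298,12.812) -> (-12.702,3.444) [heading=222, draw]
    -- iteration 2/2 --
    RT 138: heading 222 -> 84
    FD 15: (-12.702,3.444) -> (-11.134,18.362) [heading=84, draw]
    FD 14: (-11.134,18.362) -> (-9.671,32.286) [heading=84, draw]
  ]
  -- iteration 2/3 --
  FD 8: (-9.671,32.286) -> (-8.834,40.242) [heading=84, draw]
  RT 45: heading 84 -> 39
  REPEAT 2 [
    -- iteration 1/2 --
    RT 138: heading 39 -> 261
    FD 15: (-8.834,40.242) -> (-11.181,25.426) [heading=261, draw]
    FD 14: (-11.181,25.426) -> (-13.371,11.599) [heading=261, draw]
    -- iteration 2/2 --
    RT 138: heading 261 -> 123
    FD 15: (-13.371,11.599) -> (-21.541,24.179) [heading=123, draw]
    FD 14: (-21.541,24.179) -> (-29.166,35.92) [heading=123, draw]
  ]
  -- iteration 3/3 --
  FD 8: (-29.166,35.92) -> (-33.523,42.63) [heading=123, draw]
  RT 45: heading 123 -> 78
  REPEAT 2 [
    -- iteration 1/2 --
    RT 138: heading 78 -> 300
    FD 15: (-33.523,42.63) -> (-26.023,29.639) [heading=300, draw]
    FD 14: (-26.023,29.639) -> (-19.023,17.515) [heading=300, draw]
    -- iteration 2/2 --
    RT 138: heading 300 -> 162
    FD 15: (-19.023,17.515) -> (-33.288,22.15) [heading=162, draw]
    FD 14: (-33.288,22.15) -> (-46.603,26.476) [heading=162, draw]
  ]
]
RT 180: heading 162 -> 342
PU: pen up
PU: pen up
Final: pos=(-46.603,26.476), heading=342, 16 segment(s) drawn

Segment lengths:
  seg 1: (-6,8) -> (3.192,17.192), length = 13
  seg 2: (3.192,17.192) -> (8.849,22.849), length = 8
  seg 3: (8.849,22.849) -> (-2.298,12.812), length = 15
  seg 4: (-2.298,12.812) -> (-12.702,3.444), length = 14
  seg 5: (-12.702,3.444) -> (-11.134,18.362), length = 15
  seg 6: (-11.134,18.362) -> (-9.671,32.286), length = 14
  seg 7: (-9.671,32.286) -> (-8.834,40.242), length = 8
  seg 8: (-8.834,40.242) -> (-11.181,25.426), length = 15
  seg 9: (-11.181,25.426) -> (-13.371,11.599), length = 14
  seg 10: (-13.371,11.599) -> (-21.541,24.179), length = 15
  seg 11: (-21.541,24.179) -> (-29.166,35.92), length = 14
  seg 12: (-29.166,35.92) -> (-33.523,42.63), length = 8
  seg 13: (-33.523,42.63) -> (-26.023,29.639), length = 15
  seg 14: (-26.023,29.639) -> (-19.023,17.515), length = 14
  seg 15: (-19.023,17.515) -> (-33.288,22.15), length = 15
  seg 16: (-33.288,22.15) -> (-46.603,26.476), length = 14
Total = 211

Answer: 211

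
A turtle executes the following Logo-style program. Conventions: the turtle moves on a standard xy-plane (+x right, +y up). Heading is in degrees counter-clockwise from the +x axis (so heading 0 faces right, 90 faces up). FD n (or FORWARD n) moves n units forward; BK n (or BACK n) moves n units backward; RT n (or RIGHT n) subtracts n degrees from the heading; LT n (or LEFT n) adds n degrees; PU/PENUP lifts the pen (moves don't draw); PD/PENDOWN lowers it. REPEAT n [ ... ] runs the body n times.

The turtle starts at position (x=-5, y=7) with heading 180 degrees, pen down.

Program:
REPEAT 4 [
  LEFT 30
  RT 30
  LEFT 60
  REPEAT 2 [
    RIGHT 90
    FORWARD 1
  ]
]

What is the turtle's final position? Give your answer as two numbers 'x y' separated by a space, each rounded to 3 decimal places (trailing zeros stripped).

Answer: -5.366 8.366

Derivation:
Executing turtle program step by step:
Start: pos=(-5,7), heading=180, pen down
REPEAT 4 [
  -- iteration 1/4 --
  LT 30: heading 180 -> 210
  RT 30: heading 210 -> 180
  LT 60: heading 180 -> 240
  REPEAT 2 [
    -- iteration 1/2 --
    RT 90: heading 240 -> 150
    FD 1: (-5,7) -> (-5.866,7.5) [heading=150, draw]
    -- iteration 2/2 --
    RT 90: heading 150 -> 60
    FD 1: (-5.866,7.5) -> (-5.366,8.366) [heading=60, draw]
  ]
  -- iteration 2/4 --
  LT 30: heading 60 -> 90
  RT 30: heading 90 -> 60
  LT 60: heading 60 -> 120
  REPEAT 2 [
    -- iteration 1/2 --
    RT 90: heading 120 -> 30
    FD 1: (-5.366,8.366) -> (-4.5,8.866) [heading=30, draw]
    -- iteration 2/2 --
    RT 90: heading 30 -> 300
    FD 1: (-4.5,8.866) -> (-4,8) [heading=300, draw]
  ]
  -- iteration 3/4 --
  LT 30: heading 300 -> 330
  RT 30: heading 330 -> 300
  LT 60: heading 300 -> 0
  REPEAT 2 [
    -- iteration 1/2 --
    RT 90: heading 0 -> 270
    FD 1: (-4,8) -> (-4,7) [heading=270, draw]
    -- iteration 2/2 --
    RT 90: heading 270 -> 180
    FD 1: (-4,7) -> (-5,7) [heading=180, draw]
  ]
  -- iteration 4/4 --
  LT 30: heading 180 -> 210
  RT 30: heading 210 -> 180
  LT 60: heading 180 -> 240
  REPEAT 2 [
    -- iteration 1/2 --
    RT 90: heading 240 -> 150
    FD 1: (-5,7) -> (-5.866,7.5) [heading=150, draw]
    -- iteration 2/2 --
    RT 90: heading 150 -> 60
    FD 1: (-5.866,7.5) -> (-5.366,8.366) [heading=60, draw]
  ]
]
Final: pos=(-5.366,8.366), heading=60, 8 segment(s) drawn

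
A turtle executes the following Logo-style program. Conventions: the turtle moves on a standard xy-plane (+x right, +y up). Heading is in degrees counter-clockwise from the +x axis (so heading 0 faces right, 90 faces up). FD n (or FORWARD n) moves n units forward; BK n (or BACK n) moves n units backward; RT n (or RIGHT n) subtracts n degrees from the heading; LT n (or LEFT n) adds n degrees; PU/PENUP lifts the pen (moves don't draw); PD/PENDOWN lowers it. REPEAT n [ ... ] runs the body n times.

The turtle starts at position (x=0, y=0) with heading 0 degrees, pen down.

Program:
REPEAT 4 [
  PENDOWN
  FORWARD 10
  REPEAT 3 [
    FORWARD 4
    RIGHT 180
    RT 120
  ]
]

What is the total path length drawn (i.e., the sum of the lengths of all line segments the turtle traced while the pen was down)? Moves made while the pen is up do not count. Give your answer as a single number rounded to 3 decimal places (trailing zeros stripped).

Answer: 88

Derivation:
Executing turtle program step by step:
Start: pos=(0,0), heading=0, pen down
REPEAT 4 [
  -- iteration 1/4 --
  PD: pen down
  FD 10: (0,0) -> (10,0) [heading=0, draw]
  REPEAT 3 [
    -- iteration 1/3 --
    FD 4: (10,0) -> (14,0) [heading=0, draw]
    RT 180: heading 0 -> 180
    RT 120: heading 180 -> 60
    -- iteration 2/3 --
    FD 4: (14,0) -> (16,3.464) [heading=60, draw]
    RT 180: heading 60 -> 240
    RT 120: heading 240 -> 120
    -- iteration 3/3 --
    FD 4: (16,3.464) -> (14,6.928) [heading=120, draw]
    RT 180: heading 120 -> 300
    RT 120: heading 300 -> 180
  ]
  -- iteration 2/4 --
  PD: pen down
  FD 10: (14,6.928) -> (4,6.928) [heading=180, draw]
  REPEAT 3 [
    -- iteration 1/3 --
    FD 4: (4,6.928) -> (0,6.928) [heading=180, draw]
    RT 180: heading 180 -> 0
    RT 120: heading 0 -> 240
    -- iteration 2/3 --
    FD 4: (0,6.928) -> (-2,3.464) [heading=240, draw]
    RT 180: heading 240 -> 60
    RT 120: heading 60 -> 300
    -- iteration 3/3 --
    FD 4: (-2,3.464) -> (0,0) [heading=300, draw]
    RT 180: heading 300 -> 120
    RT 120: heading 120 -> 0
  ]
  -- iteration 3/4 --
  PD: pen down
  FD 10: (0,0) -> (10,0) [heading=0, draw]
  REPEAT 3 [
    -- iteration 1/3 --
    FD 4: (10,0) -> (14,0) [heading=0, draw]
    RT 180: heading 0 -> 180
    RT 120: heading 180 -> 60
    -- iteration 2/3 --
    FD 4: (14,0) -> (16,3.464) [heading=60, draw]
    RT 180: heading 60 -> 240
    RT 120: heading 240 -> 120
    -- iteration 3/3 --
    FD 4: (16,3.464) -> (14,6.928) [heading=120, draw]
    RT 180: heading 120 -> 300
    RT 120: heading 300 -> 180
  ]
  -- iteration 4/4 --
  PD: pen down
  FD 10: (14,6.928) -> (4,6.928) [heading=180, draw]
  REPEAT 3 [
    -- iteration 1/3 --
    FD 4: (4,6.928) -> (0,6.928) [heading=180, draw]
    RT 180: heading 180 -> 0
    RT 120: heading 0 -> 240
    -- iteration 2/3 --
    FD 4: (0,6.928) -> (-2,3.464) [heading=240, draw]
    RT 180: heading 240 -> 60
    RT 120: heading 60 -> 300
    -- iteration 3/3 --
    FD 4: (-2,3.464) -> (0,0) [heading=300, draw]
    RT 180: heading 300 -> 120
    RT 120: heading 120 -> 0
  ]
]
Final: pos=(0,0), heading=0, 16 segment(s) drawn

Segment lengths:
  seg 1: (0,0) -> (10,0), length = 10
  seg 2: (10,0) -> (14,0), length = 4
  seg 3: (14,0) -> (16,3.464), length = 4
  seg 4: (16,3.464) -> (14,6.928), length = 4
  seg 5: (14,6.928) -> (4,6.928), length = 10
  seg 6: (4,6.928) -> (0,6.928), length = 4
  seg 7: (0,6.928) -> (-2,3.464), length = 4
  seg 8: (-2,3.464) -> (0,0), length = 4
  seg 9: (0,0) -> (10,0), length = 10
  seg 10: (10,0) -> (14,0), length = 4
  seg 11: (14,0) -> (16,3.464), length = 4
  seg 12: (16,3.464) -> (14,6.928), length = 4
  seg 13: (14,6.928) -> (4,6.928), length = 10
  seg 14: (4,6.928) -> (0,6.928), length = 4
  seg 15: (0,6.928) -> (-2,3.464), length = 4
  seg 16: (-2,3.464) -> (0,0), length = 4
Total = 88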